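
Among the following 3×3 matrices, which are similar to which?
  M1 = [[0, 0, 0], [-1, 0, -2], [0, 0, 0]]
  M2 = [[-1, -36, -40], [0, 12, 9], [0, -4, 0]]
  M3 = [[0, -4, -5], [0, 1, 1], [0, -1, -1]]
Characteristic polynomials: χ_{M1} = x^3, χ_{M2} = (x - 6)^2(x + 1), χ_{M3} = x^3.

{M1}: invariant factors x, x^2.

{M2}: invariant factors (x - 6)^2(x + 1).

{M3}: invariant factors x^3.

Matrices are similar if and only if their invariant-factor lists agree; the partition into similarity classes is {M1}, {M2}, {M3}.

3 classes: {M1}, {M2}, {M3}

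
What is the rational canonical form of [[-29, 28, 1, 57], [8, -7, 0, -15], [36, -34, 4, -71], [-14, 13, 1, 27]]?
R = [[0, 0, 0, 15], [1, 0, 0, 8], [0, 1, 0, 1], [0, 0, 1, -5]]

The invariant factors of A (the non-unit diagonal entries of the Smith normal form of xI - A over ℚ[x]) are (x + 5)(x^3 - x - 3), each dividing the next. The characteristic polynomial is their product, (x + 5)(x^3 - x - 3).

The rational canonical form is the block-diagonal matrix of companion matrices C(f_i):
R = [[0, 0, 0, 15], [1, 0, 0, 8], [0, 1, 0, 1], [0, 0, 1, -5]].

Note the characteristic polynomial does not split into linear factors over ℚ, so A has no Jordan form over ℚ; the rational canonical form exists over any field.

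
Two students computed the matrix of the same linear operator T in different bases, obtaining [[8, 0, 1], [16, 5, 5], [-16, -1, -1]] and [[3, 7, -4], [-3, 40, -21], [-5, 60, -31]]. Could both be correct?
Two matrices over a field are similar if and only if they have the same invariant factors.

Both A and B have characteristic polynomial (x - 4)^3 and minimal polynomial (x - 4)^3. Computing further, both have invariant factors (x - 4)^3. Hence A and B are similar.

Yes.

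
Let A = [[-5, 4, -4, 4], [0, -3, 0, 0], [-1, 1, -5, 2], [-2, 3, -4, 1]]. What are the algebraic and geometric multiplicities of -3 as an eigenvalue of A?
The characteristic polynomial is (x + 3)^4, so the factor x + 3 appears with exponent 4: the algebraic multiplicity is 4.

rank(A + 3I) = 2, so the eigenspace has dimension 4 - 2 = 2: the geometric multiplicity is 2.

Since 2 < 4, A is not diagonalizable.

algebraic multiplicity 4, geometric multiplicity 2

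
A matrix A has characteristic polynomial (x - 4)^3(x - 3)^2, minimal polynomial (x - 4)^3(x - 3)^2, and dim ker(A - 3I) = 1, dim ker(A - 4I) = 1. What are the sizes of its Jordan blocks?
Jordan blocks: (3, 2), (4, 3)

λ = 3: algebraic multiplicity 2 (exponent in χ_A), largest block size 2 (exponent in m_A), 1 block (geometric multiplicity). This forces block sizes [2].
λ = 4: algebraic multiplicity 3 (exponent in χ_A), largest block size 3 (exponent in m_A), 1 block (geometric multiplicity). This forces block sizes [3].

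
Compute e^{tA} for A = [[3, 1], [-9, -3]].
A has Jordan form J = [[0, 1], [0, 0]] with A = PJP^{-1}, so e^{tA} = P e^{tJ} P^{-1}.

For a Jordan block J_k(λ), e^{tJ_k(λ)} = e^{λt} · (I + tN + t^2 N^2/2! + ... + t^{k-1} N^{k-1}/(k-1)!) where N is the nilpotent superdiagonal part.

Assembling the blocks and conjugating back gives the entries of e^{tA} as shown above.

e^{tA} = [[3*t + 1, t], [-9*t, 1 - 3*t]]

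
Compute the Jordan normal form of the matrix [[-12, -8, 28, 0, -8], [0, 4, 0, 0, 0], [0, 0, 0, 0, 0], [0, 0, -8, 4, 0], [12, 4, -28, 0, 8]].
J = [[-4, 0, 0, 0, 0], [0, 0, 0, 0, 0], [0, 0, 0, 0, 0], [0, 0, 0, 4, 0], [0, 0, 0, 0, 4]]

The characteristic polynomial is det(xI - A) = x^2(x - 4)^2(x + 4), so the eigenvalues are -4 (algebraic multiplicity 1), 0 (algebraic multiplicity 2), 4 (algebraic multiplicity 2).

For λ = -4: algebraic multiplicity 1 gives one 1×1 block.

For λ = 0: rank(A) = 3. The eigenspace has dimension 5 - 3 = 2, so there are 2 Jordan blocks; the rank sequence gives block sizes [1, 1].

For λ = 4: rank(A - 4I) = 3. The eigenspace has dimension 5 - 3 = 2, so there are 2 Jordan blocks; the rank sequence gives block sizes [1, 1].

Assembling the blocks gives the Jordan form J above.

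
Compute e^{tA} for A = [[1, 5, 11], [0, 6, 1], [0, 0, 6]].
A has Jordan form J = [[1, 0, 0], [0, 6, 1], [0, 0, 6]] with A = PJP^{-1}, so e^{tA} = P e^{tJ} P^{-1}.

For a Jordan block J_k(λ), e^{tJ_k(λ)} = e^{λt} · (I + tN + t^2 N^2/2! + ... + t^{k-1} N^{k-1}/(k-1)!) where N is the nilpotent superdiagonal part.

Assembling the blocks and conjugating back gives the entries of e^{tA} as shown above.

e^{tA} = [[e^{t}, e^{6*t} - e^{t}, (t*e^{5*t} + 2*e^{5*t} - 2)*e^{t}], [0, e^{6*t}, t*e^{6*t}], [0, 0, e^{6*t}]]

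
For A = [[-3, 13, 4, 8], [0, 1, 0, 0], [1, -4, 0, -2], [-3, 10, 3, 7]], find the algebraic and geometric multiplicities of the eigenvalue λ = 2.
algebraic multiplicity 1, geometric multiplicity 1

The characteristic polynomial is (x - 2)(x - 1)^3, so the factor x - 2 appears with exponent 1: the algebraic multiplicity is 1.

rank(A - 2I) = 3, so the eigenspace has dimension 4 - 3 = 1: the geometric multiplicity is 1.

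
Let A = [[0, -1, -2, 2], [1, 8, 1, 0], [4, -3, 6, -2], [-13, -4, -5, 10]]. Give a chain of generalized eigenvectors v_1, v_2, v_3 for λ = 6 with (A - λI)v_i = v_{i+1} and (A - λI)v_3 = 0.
v_1 = [[0, 2, -3, -2]]^T, v_2 = [[0, 1, -2, -1]]^T, v_3 = [[1, 0, -1, 2]]^T

We seek v_1 ∈ ker((A - 6I)^3) \ ker((A - 6I)^2), then set v_{i+1} = (A - 6I) v_i.

One such chain is v_1 = [[0, 2, -3, -2]]^T, v_2 = [[0, 1, -2, -1]]^T, v_3 = [[1, 0, -1, 2]]^T. Check: (A - 6I) v_3 = [[0, 0, 0, 0]]^T = 0.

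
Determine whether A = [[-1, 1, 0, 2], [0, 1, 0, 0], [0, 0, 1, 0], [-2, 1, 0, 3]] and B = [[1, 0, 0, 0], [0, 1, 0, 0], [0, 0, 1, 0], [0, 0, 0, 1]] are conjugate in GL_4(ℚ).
No.

Both have characteristic polynomial (x - 1)^4, but the minimal polynomial of A is (x - 1)^2 while the minimal polynomial of B is x - 1. The minimal polynomial is a similarity invariant, so A and B are not similar.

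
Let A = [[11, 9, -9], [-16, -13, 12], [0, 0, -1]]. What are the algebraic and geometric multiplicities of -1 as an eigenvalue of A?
algebraic multiplicity 3, geometric multiplicity 2

The characteristic polynomial is (x + 1)^3, so the factor x + 1 appears with exponent 3: the algebraic multiplicity is 3.

rank(A + I) = 1, so the eigenspace has dimension 3 - 1 = 2: the geometric multiplicity is 2.

Since 2 < 3, A is not diagonalizable.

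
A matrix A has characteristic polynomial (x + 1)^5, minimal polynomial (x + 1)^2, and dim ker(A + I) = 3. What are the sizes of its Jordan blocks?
Jordan blocks: (-1, 2), (-1, 2), (-1, 1)

λ = -1: algebraic multiplicity 5 (exponent in χ_A), largest block size 2 (exponent in m_A), 3 blocks (geometric multiplicity). These force block sizes [2, 2, 1].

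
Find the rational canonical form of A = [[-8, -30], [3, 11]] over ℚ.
R = [[0, -2], [1, 3]]

The invariant factors of A (the non-unit diagonal entries of the Smith normal form of xI - A over ℚ[x]) are (x - 2)(x - 1), each dividing the next. The characteristic polynomial is their product, (x - 2)(x - 1).

The rational canonical form is the block-diagonal matrix of companion matrices C(f_i):
R = [[0, -2], [1, 3]].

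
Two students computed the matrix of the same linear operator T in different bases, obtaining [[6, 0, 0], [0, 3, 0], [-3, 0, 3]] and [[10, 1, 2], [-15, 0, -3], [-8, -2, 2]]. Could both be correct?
Both have characteristic polynomial (x - 6)(x - 3)^2, but the minimal polynomial of A is (x - 6)(x - 3) while the minimal polynomial of B is (x - 6)(x - 3)^2. The minimal polynomial is a similarity invariant, so A and B are not similar.

No.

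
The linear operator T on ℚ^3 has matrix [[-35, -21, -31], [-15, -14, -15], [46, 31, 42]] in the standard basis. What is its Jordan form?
The characteristic polynomial is det(xI - A) = (x - 1)(x + 4)^2, so the eigenvalues are -4 (algebraic multiplicity 2), 1 (algebraic multiplicity 1).

For λ = -4: rank(A + 4I) = 2, rank((A + 4I)^2) = 1. The eigenspace has dimension 3 - 2 = 1, so there is 1 Jordan block; the rank sequence gives block sizes [2].

For λ = 1: algebraic multiplicity 1 gives one 1×1 block.

Assembling the blocks gives the Jordan form J above.

J = [[-4, 1, 0], [0, -4, 0], [0, 0, 1]]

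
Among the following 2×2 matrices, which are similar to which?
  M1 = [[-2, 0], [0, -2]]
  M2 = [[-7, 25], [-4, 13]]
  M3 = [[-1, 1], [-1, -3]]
3 classes: {M1}, {M2}, {M3}

Characteristic polynomials: χ_{M1} = (x + 2)^2, χ_{M2} = (x - 3)^2, χ_{M3} = (x + 2)^2.

{M1}: invariant factors x + 2, x + 2.

{M2}: invariant factors (x - 3)^2.

{M3}: invariant factors (x + 2)^2.

Matrices are similar if and only if their invariant-factor lists agree; the partition into similarity classes is {M1}, {M2}, {M3}.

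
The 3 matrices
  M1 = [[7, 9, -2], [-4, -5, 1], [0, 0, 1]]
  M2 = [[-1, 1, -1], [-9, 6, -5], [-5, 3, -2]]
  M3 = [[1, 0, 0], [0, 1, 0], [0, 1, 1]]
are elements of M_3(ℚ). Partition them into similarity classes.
2 classes: {M1, M2}, {M3}

Characteristic polynomials: χ_{M1} = (x - 1)^3, χ_{M2} = (x - 1)^3, χ_{M3} = (x - 1)^3.

{M1, M2}: invariant factors (x - 1)^3.

{M3}: invariant factors x - 1, (x - 1)^2.

Matrices are similar if and only if their invariant-factor lists agree; the partition into similarity classes is {M1, M2}, {M3}.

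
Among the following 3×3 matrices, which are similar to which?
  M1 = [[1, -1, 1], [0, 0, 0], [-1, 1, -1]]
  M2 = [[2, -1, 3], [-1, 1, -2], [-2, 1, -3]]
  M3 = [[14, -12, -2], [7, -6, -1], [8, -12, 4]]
Characteristic polynomials: χ_{M1} = x^3, χ_{M2} = x^3, χ_{M3} = x(x - 6)^2.

{M1}: invariant factors x, x^2.

{M2}: invariant factors x^3.

{M3}: invariant factors x(x - 6)^2.

Matrices are similar if and only if their invariant-factor lists agree; the partition into similarity classes is {M1}, {M2}, {M3}.

3 classes: {M1}, {M2}, {M3}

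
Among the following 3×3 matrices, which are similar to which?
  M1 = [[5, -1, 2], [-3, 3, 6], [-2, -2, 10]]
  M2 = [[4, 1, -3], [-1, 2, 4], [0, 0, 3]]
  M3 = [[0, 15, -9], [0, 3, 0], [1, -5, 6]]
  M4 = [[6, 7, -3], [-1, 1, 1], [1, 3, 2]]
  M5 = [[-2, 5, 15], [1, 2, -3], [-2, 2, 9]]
3 classes: {M1}, {M2, M4}, {M3, M5}

Characteristic polynomials: χ_{M1} = (x - 6)^3, χ_{M2} = (x - 3)^3, χ_{M3} = (x - 3)^3, χ_{M4} = (x - 3)^3, χ_{M5} = (x - 3)^3.

{M1}: invariant factors x - 6, (x - 6)^2.

{M2, M4}: invariant factors (x - 3)^3.

{M3, M5}: invariant factors x - 3, (x - 3)^2.

Matrices are similar if and only if their invariant-factor lists agree; the partition into similarity classes is {M1}, {M2, M4}, {M3, M5}.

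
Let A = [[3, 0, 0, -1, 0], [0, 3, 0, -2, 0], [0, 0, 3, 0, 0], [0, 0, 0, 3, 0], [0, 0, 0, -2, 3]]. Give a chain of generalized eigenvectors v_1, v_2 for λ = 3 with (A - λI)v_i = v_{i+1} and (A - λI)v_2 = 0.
v_1 = [[-2, -3, 0, -1, -2]]^T, v_2 = [[1, 2, 0, 0, 2]]^T

We seek v_1 ∈ ker((A - 3I)^2) \ ker(A - 3I), then set v_{i+1} = (A - 3I) v_i.

One such chain is v_1 = [[-2, -3, 0, -1, -2]]^T, v_2 = [[1, 2, 0, 0, 2]]^T. Check: (A - 3I) v_2 = [[0, 0, 0, 0, 0]]^T = 0.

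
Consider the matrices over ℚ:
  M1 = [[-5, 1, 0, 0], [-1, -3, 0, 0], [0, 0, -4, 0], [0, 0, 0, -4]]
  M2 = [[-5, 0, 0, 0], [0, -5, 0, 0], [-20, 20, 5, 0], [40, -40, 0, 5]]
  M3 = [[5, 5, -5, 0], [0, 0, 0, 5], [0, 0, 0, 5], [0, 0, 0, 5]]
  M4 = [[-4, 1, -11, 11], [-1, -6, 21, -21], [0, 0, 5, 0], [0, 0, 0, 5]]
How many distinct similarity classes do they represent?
4 classes: {M1}, {M2}, {M3}, {M4}

Characteristic polynomials: χ_{M1} = (x + 4)^4, χ_{M2} = (x - 5)^2(x + 5)^2, χ_{M3} = x^2(x - 5)^2, χ_{M4} = (x - 5)^2(x + 5)^2.

{M1}: invariant factors x + 4, x + 4, (x + 4)^2.

{M2}: invariant factors (x - 5)(x + 5), (x - 5)(x + 5).

{M3}: invariant factors x(x - 5), x(x - 5).

{M4}: invariant factors x - 5, (x - 5)(x + 5)^2.

Matrices are similar if and only if their invariant-factor lists agree; the partition into similarity classes is {M1}, {M2}, {M3}, {M4}.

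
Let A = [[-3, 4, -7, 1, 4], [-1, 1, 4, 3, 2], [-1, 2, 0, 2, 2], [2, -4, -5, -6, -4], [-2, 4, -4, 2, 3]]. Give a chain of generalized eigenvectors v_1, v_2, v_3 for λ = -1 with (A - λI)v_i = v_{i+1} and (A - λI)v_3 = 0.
We seek v_1 ∈ ker((A + I)^3) \ ker((A + I)^2), then set v_{i+1} = (A + I) v_i.

One such chain is v_1 = [[0, 2, 1, -3, 0]]^T, v_2 = [[-2, -1, -1, 2, -2]]^T, v_3 = [[1, -2, -1, 3, 0]]^T. Check: (A + I) v_3 = [[0, 0, 0, 0, 0]]^T = 0.

v_1 = [[0, 2, 1, -3, 0]]^T, v_2 = [[-2, -1, -1, 2, -2]]^T, v_3 = [[1, -2, -1, 3, 0]]^T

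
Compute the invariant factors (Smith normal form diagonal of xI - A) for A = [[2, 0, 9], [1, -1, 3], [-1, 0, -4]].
The Jordan structure of A has elementary divisors (x + 1)^2, (x + 1). Arranging the block sizes at each eigenvalue in decreasing order and taking row products gives the invariant factors.

Invariant factors (smallest first, each dividing the next): x + 1, (x + 1)^2.

Check: the last factor (x + 1)^2 is the minimal polynomial, and the product (x + 1)^3 is the characteristic polynomial.

x + 1, (x + 1)^2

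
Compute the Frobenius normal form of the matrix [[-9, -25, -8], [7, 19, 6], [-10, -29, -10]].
R = [[0, 0, -2], [1, 0, 2], [0, 1, 0]]

The invariant factors of A (the non-unit diagonal entries of the Smith normal form of xI - A over ℚ[x]) are x^3 - 2x + 2, each dividing the next. The characteristic polynomial is their product, x^3 - 2x + 2.

The rational canonical form is the block-diagonal matrix of companion matrices C(f_i):
R = [[0, 0, -2], [1, 0, 2], [0, 1, 0]].

Note the characteristic polynomial does not split into linear factors over ℚ, so A has no Jordan form over ℚ; the rational canonical form exists over any field.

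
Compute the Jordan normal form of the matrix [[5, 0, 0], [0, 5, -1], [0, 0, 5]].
The characteristic polynomial is det(xI - A) = (x - 5)^3, so the eigenvalues are 5 (algebraic multiplicity 3).

For λ = 5: rank(A - 5I) = 1, rank((A - 5I)^2) = 0. The eigenspace has dimension 3 - 1 = 2, so there are 2 Jordan blocks; the rank sequence gives block sizes [2, 1].

Assembling the blocks gives the Jordan form J above.

J = [[5, 1, 0], [0, 5, 0], [0, 0, 5]]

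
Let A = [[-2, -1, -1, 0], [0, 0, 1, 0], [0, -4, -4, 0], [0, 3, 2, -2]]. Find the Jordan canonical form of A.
J = [[-2, 1, 0, 0], [0, -2, 1, 0], [0, 0, -2, 0], [0, 0, 0, -2]]

The characteristic polynomial is det(xI - A) = (x + 2)^4, so the eigenvalues are -2 (algebraic multiplicity 4).

For λ = -2: rank(A + 2I) = 2, rank((A + 2I)^2) = 1, rank((A + 2I)^3) = 0. The eigenspace has dimension 4 - 2 = 2, so there are 2 Jordan blocks; the rank sequence gives block sizes [3, 1].

Assembling the blocks gives the Jordan form J above.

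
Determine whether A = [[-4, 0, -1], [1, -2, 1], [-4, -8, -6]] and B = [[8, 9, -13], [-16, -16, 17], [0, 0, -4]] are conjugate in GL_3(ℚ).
Yes.

Two matrices over a field are similar if and only if they have the same invariant factors.

Both A and B have characteristic polynomial (x + 4)^3 and minimal polynomial (x + 4)^3. Computing further, both have invariant factors (x + 4)^3. Hence A and B are similar.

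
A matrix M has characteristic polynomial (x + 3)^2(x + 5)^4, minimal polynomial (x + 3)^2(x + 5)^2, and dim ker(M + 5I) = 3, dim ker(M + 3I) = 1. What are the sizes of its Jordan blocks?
Jordan blocks: (-5, 2), (-5, 1), (-5, 1), (-3, 2)

λ = -5: algebraic multiplicity 4 (exponent in χ_M), largest block size 2 (exponent in m_M), 3 blocks (geometric multiplicity). These force block sizes [2, 1, 1].
λ = -3: algebraic multiplicity 2 (exponent in χ_M), largest block size 2 (exponent in m_M), 1 block (geometric multiplicity). This forces block sizes [2].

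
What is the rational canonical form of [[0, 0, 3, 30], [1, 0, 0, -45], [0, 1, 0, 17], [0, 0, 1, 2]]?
The invariant factors of A (the non-unit diagonal entries of the Smith normal form of xI - A over ℚ[x]) are (x - 4)(x - 1)(x^2 + 3x - 6), each dividing the next. The characteristic polynomial is their product, (x - 4)(x - 1)(x^2 + 3x - 6).

The rational canonical form is the block-diagonal matrix of companion matrices C(f_i):
R = [[0, 0, 0, 24], [1, 0, 0, -42], [0, 1, 0, 17], [0, 0, 1, 2]].

Note the characteristic polynomial does not split into linear factors over ℚ, so A has no Jordan form over ℚ; the rational canonical form exists over any field.

R = [[0, 0, 0, 24], [1, 0, 0, -42], [0, 1, 0, 17], [0, 0, 1, 2]]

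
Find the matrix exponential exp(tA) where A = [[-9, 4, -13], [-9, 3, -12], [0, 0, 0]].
e^{tA} = [[(1 - 6*t)*e^{-3*t}, 4*t*e^{-3*t}, (-10*t - e^{3*t} + 1)*e^{-3*t}], [-9*t*e^{-3*t}, (6*t + 1)*e^{-3*t}, (-15*t + e^{3*t} - 1)*e^{-3*t}], [0, 0, 1]]

A has Jordan form J = [[-3, 1, 0], [0, -3, 0], [0, 0, 0]] with A = PJP^{-1}, so e^{tA} = P e^{tJ} P^{-1}.

For a Jordan block J_k(λ), e^{tJ_k(λ)} = e^{λt} · (I + tN + t^2 N^2/2! + ... + t^{k-1} N^{k-1}/(k-1)!) where N is the nilpotent superdiagonal part.

Assembling the blocks and conjugating back gives the entries of e^{tA} as shown above.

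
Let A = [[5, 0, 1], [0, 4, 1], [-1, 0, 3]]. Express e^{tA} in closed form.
e^{tA} = [[(t + 1)*e^{4*t}, 0, t*e^{4*t}], [-t^2*e^{4*t}/2, e^{4*t}, t*(2 - t)*e^{4*t}/2], [-t*e^{4*t}, 0, (1 - t)*e^{4*t}]]

A has Jordan form J = [[4, 1, 0], [0, 4, 1], [0, 0, 4]] with A = PJP^{-1}, so e^{tA} = P e^{tJ} P^{-1}.

For a Jordan block J_k(λ), e^{tJ_k(λ)} = e^{λt} · (I + tN + t^2 N^2/2! + ... + t^{k-1} N^{k-1}/(k-1)!) where N is the nilpotent superdiagonal part.

Assembling the blocks and conjugating back gives the entries of e^{tA} as shown above.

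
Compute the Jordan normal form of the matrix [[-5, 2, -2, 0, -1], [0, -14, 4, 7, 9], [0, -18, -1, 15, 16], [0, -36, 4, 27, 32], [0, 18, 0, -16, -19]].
J = [[-5, 1, 0, 0, 0], [0, -5, 0, 0, 0], [0, 0, -3, 1, 0], [0, 0, 0, -3, 0], [0, 0, 0, 0, 4]]

The characteristic polynomial is det(xI - A) = (x - 4)(x + 3)^2(x + 5)^2, so the eigenvalues are -5 (algebraic multiplicity 2), -3 (algebraic multiplicity 2), 4 (algebraic multiplicity 1).

For λ = -5: rank(A + 5I) = 4, rank((A + 5I)^2) = 3. The eigenspace has dimension 5 - 4 = 1, so there is 1 Jordan block; the rank sequence gives block sizes [2].

For λ = -3: rank(A + 3I) = 4, rank((A + 3I)^2) = 3. The eigenspace has dimension 5 - 4 = 1, so there is 1 Jordan block; the rank sequence gives block sizes [2].

For λ = 4: algebraic multiplicity 1 gives one 1×1 block.

Assembling the blocks gives the Jordan form J above.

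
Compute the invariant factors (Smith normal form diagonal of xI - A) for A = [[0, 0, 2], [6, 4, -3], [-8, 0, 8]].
x - 4, (x - 4)^2

The Jordan structure of A has elementary divisors (x - 4)^2, (x - 4). Arranging the block sizes at each eigenvalue in decreasing order and taking row products gives the invariant factors.

Invariant factors (smallest first, each dividing the next): x - 4, (x - 4)^2.

Check: the last factor (x - 4)^2 is the minimal polynomial, and the product (x - 4)^3 is the characteristic polynomial.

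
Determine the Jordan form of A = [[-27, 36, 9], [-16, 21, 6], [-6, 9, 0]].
The characteristic polynomial is det(xI - A) = x(x + 3)^2, so the eigenvalues are -3 (algebraic multiplicity 2), 0 (algebraic multiplicity 1).

For λ = -3: rank(A + 3I) = 2, rank((A + 3I)^2) = 1. The eigenspace has dimension 3 - 2 = 1, so there is 1 Jordan block; the rank sequence gives block sizes [2].

For λ = 0: algebraic multiplicity 1 gives one 1×1 block.

Assembling the blocks gives the Jordan form J above.

J = [[-3, 1, 0], [0, -3, 0], [0, 0, 0]]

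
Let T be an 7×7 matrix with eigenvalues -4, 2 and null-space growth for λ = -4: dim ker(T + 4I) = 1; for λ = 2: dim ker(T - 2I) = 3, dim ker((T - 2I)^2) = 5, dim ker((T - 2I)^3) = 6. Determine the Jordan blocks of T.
λ = -4: successive nullity increments [1] count blocks of size ≥ k; block sizes are [1].
λ = 2: successive nullity increments [3, 2, 1] count blocks of size ≥ k; block sizes are [3, 2, 1].

Jordan blocks: (-4, 1), (2, 3), (2, 2), (2, 1)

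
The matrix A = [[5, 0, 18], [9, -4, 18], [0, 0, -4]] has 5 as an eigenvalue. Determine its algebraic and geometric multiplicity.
The characteristic polynomial is (x - 5)(x + 4)^2, so the factor x - 5 appears with exponent 1: the algebraic multiplicity is 1.

rank(A - 5I) = 2, so the eigenspace has dimension 3 - 2 = 1: the geometric multiplicity is 1.

algebraic multiplicity 1, geometric multiplicity 1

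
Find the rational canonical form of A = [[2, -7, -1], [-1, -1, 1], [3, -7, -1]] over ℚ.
R = [[0, 0, -8], [1, 0, 0], [0, 1, 0]]

The invariant factors of A (the non-unit diagonal entries of the Smith normal form of xI - A over ℚ[x]) are (x + 2)(x^2 - 2x + 4), each dividing the next. The characteristic polynomial is their product, (x + 2)(x^2 - 2x + 4).

The rational canonical form is the block-diagonal matrix of companion matrices C(f_i):
R = [[0, 0, -8], [1, 0, 0], [0, 1, 0]].

Note the characteristic polynomial does not split into linear factors over ℚ, so A has no Jordan form over ℚ; the rational canonical form exists over any field.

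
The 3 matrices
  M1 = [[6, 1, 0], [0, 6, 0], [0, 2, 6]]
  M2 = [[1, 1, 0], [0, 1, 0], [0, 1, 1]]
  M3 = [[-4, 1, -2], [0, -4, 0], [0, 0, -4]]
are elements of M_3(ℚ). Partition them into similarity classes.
Characteristic polynomials: χ_{M1} = (x - 6)^3, χ_{M2} = (x - 1)^3, χ_{M3} = (x + 4)^3.

{M1}: invariant factors x - 6, (x - 6)^2.

{M2}: invariant factors x - 1, (x - 1)^2.

{M3}: invariant factors x + 4, (x + 4)^2.

Matrices are similar if and only if their invariant-factor lists agree; the partition into similarity classes is {M1}, {M2}, {M3}.

3 classes: {M1}, {M2}, {M3}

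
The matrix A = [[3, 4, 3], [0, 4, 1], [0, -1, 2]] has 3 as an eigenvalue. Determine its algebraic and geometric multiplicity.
algebraic multiplicity 3, geometric multiplicity 1

The characteristic polynomial is (x - 3)^3, so the factor x - 3 appears with exponent 3: the algebraic multiplicity is 3.

rank(A - 3I) = 2, so the eigenspace has dimension 3 - 2 = 1: the geometric multiplicity is 1.

Since 1 < 3, A is not diagonalizable.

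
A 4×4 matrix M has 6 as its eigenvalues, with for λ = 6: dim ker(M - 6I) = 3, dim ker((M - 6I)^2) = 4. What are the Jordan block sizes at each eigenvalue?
λ = 6: successive nullity increments [3, 1] count blocks of size ≥ k; block sizes are [2, 1, 1].

Jordan blocks: (6, 2), (6, 1), (6, 1)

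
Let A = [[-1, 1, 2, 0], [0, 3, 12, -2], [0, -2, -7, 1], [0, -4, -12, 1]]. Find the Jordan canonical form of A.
The characteristic polynomial is det(xI - A) = (x + 1)^4, so the eigenvalues are -1 (algebraic multiplicity 4).

For λ = -1: rank(A + I) = 2, rank((A + I)^2) = 0. The eigenspace has dimension 4 - 2 = 2, so there are 2 Jordan blocks; the rank sequence gives block sizes [2, 2].

Assembling the blocks gives the Jordan form J above.

J = [[-1, 1, 0, 0], [0, -1, 0, 0], [0, 0, -1, 1], [0, 0, 0, -1]]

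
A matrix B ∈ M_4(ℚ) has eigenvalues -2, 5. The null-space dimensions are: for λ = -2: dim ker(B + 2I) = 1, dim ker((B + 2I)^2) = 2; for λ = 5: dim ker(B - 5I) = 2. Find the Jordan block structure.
Jordan blocks: (-2, 2), (5, 1), (5, 1)

λ = -2: successive nullity increments [1, 1] count blocks of size ≥ k; block sizes are [2].
λ = 5: successive nullity increments [2] count blocks of size ≥ k; block sizes are [1, 1].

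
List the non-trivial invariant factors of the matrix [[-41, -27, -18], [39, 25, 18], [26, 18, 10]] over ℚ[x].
x + 2, (x + 2)^2

The Jordan structure of A has elementary divisors (x + 2)^2, (x + 2). Arranging the block sizes at each eigenvalue in decreasing order and taking row products gives the invariant factors.

Invariant factors (smallest first, each dividing the next): x + 2, (x + 2)^2.

Check: the last factor (x + 2)^2 is the minimal polynomial, and the product (x + 2)^3 is the characteristic polynomial.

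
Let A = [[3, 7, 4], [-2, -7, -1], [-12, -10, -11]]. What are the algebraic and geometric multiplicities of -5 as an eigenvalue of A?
The characteristic polynomial is (x + 5)^3, so the factor x + 5 appears with exponent 3: the algebraic multiplicity is 3.

rank(A + 5I) = 2, so the eigenspace has dimension 3 - 2 = 1: the geometric multiplicity is 1.

Since 1 < 3, A is not diagonalizable.

algebraic multiplicity 3, geometric multiplicity 1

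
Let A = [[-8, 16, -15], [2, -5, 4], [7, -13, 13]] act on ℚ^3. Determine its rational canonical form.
The invariant factors of A (the non-unit diagonal entries of the Smith normal form of xI - A over ℚ[x]) are x^3 - 4x - 1, each dividing the next. The characteristic polynomial is their product, x^3 - 4x - 1.

The rational canonical form is the block-diagonal matrix of companion matrices C(f_i):
R = [[0, 0, 1], [1, 0, 4], [0, 1, 0]].

Note the characteristic polynomial does not split into linear factors over ℚ, so A has no Jordan form over ℚ; the rational canonical form exists over any field.

R = [[0, 0, 1], [1, 0, 4], [0, 1, 0]]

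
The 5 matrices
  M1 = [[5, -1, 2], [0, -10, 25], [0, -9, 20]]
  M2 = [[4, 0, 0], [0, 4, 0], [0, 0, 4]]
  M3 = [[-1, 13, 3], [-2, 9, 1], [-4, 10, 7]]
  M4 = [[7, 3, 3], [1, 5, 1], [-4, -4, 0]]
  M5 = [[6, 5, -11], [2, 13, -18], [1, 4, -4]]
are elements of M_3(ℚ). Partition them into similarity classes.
Characteristic polynomials: χ_{M1} = (x - 5)^3, χ_{M2} = (x - 4)^3, χ_{M3} = (x - 5)^3, χ_{M4} = (x - 4)^3, χ_{M5} = (x - 5)^3.

{M1, M3, M5}: invariant factors (x - 5)^3.

{M2}: invariant factors x - 4, x - 4, x - 4.

{M4}: invariant factors x - 4, (x - 4)^2.

Matrices are similar if and only if their invariant-factor lists agree; the partition into similarity classes is {M1, M3, M5}, {M2}, {M4}.

3 classes: {M1, M3, M5}, {M2}, {M4}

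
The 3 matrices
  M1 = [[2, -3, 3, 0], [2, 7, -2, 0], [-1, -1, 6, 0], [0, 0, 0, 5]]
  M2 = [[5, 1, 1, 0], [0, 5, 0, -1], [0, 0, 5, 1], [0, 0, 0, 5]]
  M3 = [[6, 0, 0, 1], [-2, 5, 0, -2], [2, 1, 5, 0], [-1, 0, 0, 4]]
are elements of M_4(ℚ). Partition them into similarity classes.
Characteristic polynomials: χ_{M1} = (x - 5)^4, χ_{M2} = (x - 5)^4, χ_{M3} = (x - 5)^4.

{M1}: invariant factors x - 5, x - 5, (x - 5)^2.

{M2, M3}: invariant factors (x - 5)^2, (x - 5)^2.

Matrices are similar if and only if their invariant-factor lists agree; the partition into similarity classes is {M1}, {M2, M3}.

2 classes: {M1}, {M2, M3}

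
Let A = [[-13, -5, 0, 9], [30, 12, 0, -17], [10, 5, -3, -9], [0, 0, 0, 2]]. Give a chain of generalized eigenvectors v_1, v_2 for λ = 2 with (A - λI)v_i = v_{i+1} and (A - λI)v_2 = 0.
v_1 = [[0, 2, 0, 1]]^T, v_2 = [[-1, 3, 1, 0]]^T

We seek v_1 ∈ ker((A - 2I)^2) \ ker(A - 2I), then set v_{i+1} = (A - 2I) v_i.

One such chain is v_1 = [[0, 2, 0, 1]]^T, v_2 = [[-1, 3, 1, 0]]^T. Check: (A - 2I) v_2 = [[0, 0, 0, 0]]^T = 0.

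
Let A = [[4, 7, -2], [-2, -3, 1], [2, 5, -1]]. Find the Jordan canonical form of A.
The characteristic polynomial is det(xI - A) = x^3, so the eigenvalues are 0 (algebraic multiplicity 3).

For λ = 0: rank(A) = 2, rank(A^2) = 1, rank(A^3) = 0. The eigenspace has dimension 3 - 2 = 1, so there is 1 Jordan block; the rank sequence gives block sizes [3].

Assembling the blocks gives the Jordan form J above.

J = [[0, 1, 0], [0, 0, 1], [0, 0, 0]]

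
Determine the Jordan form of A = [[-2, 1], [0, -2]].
J = [[-2, 1], [0, -2]]

The characteristic polynomial is det(xI - A) = (x + 2)^2, so the eigenvalues are -2 (algebraic multiplicity 2).

For λ = -2: rank(A + 2I) = 1, rank((A + 2I)^2) = 0. The eigenspace has dimension 2 - 1 = 1, so there is 1 Jordan block; the rank sequence gives block sizes [2].

Assembling the blocks gives the Jordan form J above.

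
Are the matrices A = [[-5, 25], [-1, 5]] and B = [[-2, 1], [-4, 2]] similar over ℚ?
Two matrices over a field are similar if and only if they have the same invariant factors.

Both A and B have characteristic polynomial x^2 and minimal polynomial x^2. Computing further, both have invariant factors x^2. Hence A and B are similar.

Yes.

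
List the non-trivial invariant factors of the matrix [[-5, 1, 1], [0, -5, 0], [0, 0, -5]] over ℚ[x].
x + 5, (x + 5)^2

The Jordan structure of A has elementary divisors (x + 5)^2, (x + 5). Arranging the block sizes at each eigenvalue in decreasing order and taking row products gives the invariant factors.

Invariant factors (smallest first, each dividing the next): x + 5, (x + 5)^2.

Check: the last factor (x + 5)^2 is the minimal polynomial, and the product (x + 5)^3 is the characteristic polynomial.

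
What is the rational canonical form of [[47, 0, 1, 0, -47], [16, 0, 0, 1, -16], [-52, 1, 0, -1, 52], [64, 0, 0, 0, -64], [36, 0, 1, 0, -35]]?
The invariant factors of A (the non-unit diagonal entries of the Smith normal form of xI - A over ℚ[x]) are (x - 4)^3(x - 1)(x + 1), each dividing the next. The characteristic polynomial is their product, (x - 4)^3(x - 1)(x + 1).

The rational canonical form is the block-diagonal matrix of companion matrices C(f_i):
R = [[0, 0, 0, 0, -64], [1, 0, 0, 0, 48], [0, 1, 0, 0, 52], [0, 0, 1, 0, -47], [0, 0, 0, 1, 12]].

R = [[0, 0, 0, 0, -64], [1, 0, 0, 0, 48], [0, 1, 0, 0, 52], [0, 0, 1, 0, -47], [0, 0, 0, 1, 12]]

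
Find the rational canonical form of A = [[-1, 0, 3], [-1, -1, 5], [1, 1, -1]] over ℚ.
R = [[0, 0, 4], [1, 0, 5], [0, 1, -3]]

The invariant factors of A (the non-unit diagonal entries of the Smith normal form of xI - A over ℚ[x]) are (x + 4)(x^2 - x - 1), each dividing the next. The characteristic polynomial is their product, (x + 4)(x^2 - x - 1).

The rational canonical form is the block-diagonal matrix of companion matrices C(f_i):
R = [[0, 0, 4], [1, 0, 5], [0, 1, -3]].

Note the characteristic polynomial does not split into linear factors over ℚ, so A has no Jordan form over ℚ; the rational canonical form exists over any field.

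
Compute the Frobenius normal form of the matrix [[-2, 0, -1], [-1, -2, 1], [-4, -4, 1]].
R = [[0, 0, 0], [1, 0, 0], [0, 1, -3]]

The invariant factors of A (the non-unit diagonal entries of the Smith normal form of xI - A over ℚ[x]) are x^2(x + 3), each dividing the next. The characteristic polynomial is their product, x^2(x + 3).

The rational canonical form is the block-diagonal matrix of companion matrices C(f_i):
R = [[0, 0, 0], [1, 0, 0], [0, 1, -3]].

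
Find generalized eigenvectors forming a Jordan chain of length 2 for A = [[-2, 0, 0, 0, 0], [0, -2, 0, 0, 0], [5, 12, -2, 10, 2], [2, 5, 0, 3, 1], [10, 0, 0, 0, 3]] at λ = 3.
v_1 = [[0, 0, -6, -3, 1]]^T, v_2 = [[0, 0, 2, 1, 0]]^T

We seek v_1 ∈ ker((A - 3I)^2) \ ker(A - 3I), then set v_{i+1} = (A - 3I) v_i.

One such chain is v_1 = [[0, 0, -6, -3, 1]]^T, v_2 = [[0, 0, 2, 1, 0]]^T. Check: (A - 3I) v_2 = [[0, 0, 0, 0, 0]]^T = 0.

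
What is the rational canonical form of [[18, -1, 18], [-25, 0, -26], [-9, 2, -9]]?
The invariant factors of A (the non-unit diagonal entries of the Smith normal form of xI - A over ℚ[x]) are (x - 3)^3, each dividing the next. The characteristic polynomial is their product, (x - 3)^3.

The rational canonical form is the block-diagonal matrix of companion matrices C(f_i):
R = [[0, 0, 27], [1, 0, -27], [0, 1, 9]].

R = [[0, 0, 27], [1, 0, -27], [0, 1, 9]]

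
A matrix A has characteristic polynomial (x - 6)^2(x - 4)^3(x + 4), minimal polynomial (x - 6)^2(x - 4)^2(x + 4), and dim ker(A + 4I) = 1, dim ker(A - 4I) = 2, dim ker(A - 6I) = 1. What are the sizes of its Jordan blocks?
Jordan blocks: (-4, 1), (4, 2), (4, 1), (6, 2)

λ = -4: algebraic multiplicity 1 (exponent in χ_A), largest block size 1 (exponent in m_A), 1 block (geometric multiplicity). This forces block sizes [1].
λ = 4: algebraic multiplicity 3 (exponent in χ_A), largest block size 2 (exponent in m_A), 2 blocks (geometric multiplicity). These force block sizes [2, 1].
λ = 6: algebraic multiplicity 2 (exponent in χ_A), largest block size 2 (exponent in m_A), 1 block (geometric multiplicity). This forces block sizes [2].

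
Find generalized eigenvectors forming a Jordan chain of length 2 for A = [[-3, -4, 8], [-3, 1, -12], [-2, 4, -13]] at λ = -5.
v_1 = [[1, -1, -1]]^T, v_2 = [[-2, 3, 2]]^T

We seek v_1 ∈ ker((A + 5I)^2) \ ker(A + 5I), then set v_{i+1} = (A + 5I) v_i.

One such chain is v_1 = [[1, -1, -1]]^T, v_2 = [[-2, 3, 2]]^T. Check: (A + 5I) v_2 = [[0, 0, 0]]^T = 0.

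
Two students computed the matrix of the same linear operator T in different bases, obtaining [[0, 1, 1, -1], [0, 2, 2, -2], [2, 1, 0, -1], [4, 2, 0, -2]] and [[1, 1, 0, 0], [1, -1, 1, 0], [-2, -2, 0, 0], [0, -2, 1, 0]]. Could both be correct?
Yes.

Two matrices over a field are similar if and only if they have the same invariant factors.

Both A and B have characteristic polynomial x^4 and minimal polynomial x^3. Computing further, both have invariant factors x, x^3. Hence A and B are similar.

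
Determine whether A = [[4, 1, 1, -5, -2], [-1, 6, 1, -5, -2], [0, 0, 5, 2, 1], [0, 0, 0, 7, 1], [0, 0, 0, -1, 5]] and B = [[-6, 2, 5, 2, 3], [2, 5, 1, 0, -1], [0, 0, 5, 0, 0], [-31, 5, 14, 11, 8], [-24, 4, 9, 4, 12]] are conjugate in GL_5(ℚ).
Yes.

Two matrices over a field are similar if and only if they have the same invariant factors.

Both A and B have characteristic polynomial (x - 6)^2(x - 5)^3 and minimal polynomial (x - 6)^2(x - 5)^2. Computing further, both have invariant factors x - 5, (x - 6)^2(x - 5)^2. Hence A and B are similar.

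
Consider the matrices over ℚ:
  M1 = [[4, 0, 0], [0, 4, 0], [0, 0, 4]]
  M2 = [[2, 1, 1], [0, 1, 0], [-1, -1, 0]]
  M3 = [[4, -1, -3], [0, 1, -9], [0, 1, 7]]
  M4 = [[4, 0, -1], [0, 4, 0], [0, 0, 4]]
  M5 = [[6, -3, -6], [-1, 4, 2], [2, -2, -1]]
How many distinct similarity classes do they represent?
Characteristic polynomials: χ_{M1} = (x - 4)^3, χ_{M2} = (x - 1)^3, χ_{M3} = (x - 4)^3, χ_{M4} = (x - 4)^3, χ_{M5} = (x - 3)^3.

{M1}: invariant factors x - 4, x - 4, x - 4.

{M2}: invariant factors x - 1, (x - 1)^2.

{M3, M4}: invariant factors x - 4, (x - 4)^2.

{M5}: invariant factors x - 3, (x - 3)^2.

Matrices are similar if and only if their invariant-factor lists agree; the partition into similarity classes is {M1}, {M2}, {M3, M4}, {M5}.

4 classes: {M1}, {M2}, {M3, M4}, {M5}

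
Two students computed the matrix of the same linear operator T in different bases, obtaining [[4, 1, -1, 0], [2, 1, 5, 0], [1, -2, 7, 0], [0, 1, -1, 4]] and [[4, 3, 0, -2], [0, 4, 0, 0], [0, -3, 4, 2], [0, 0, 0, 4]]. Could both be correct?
No.

Both have characteristic polynomial (x - 4)^4, but the minimal polynomial of A is (x - 4)^3 while the minimal polynomial of B is (x - 4)^2. The minimal polynomial is a similarity invariant, so A and B are not similar.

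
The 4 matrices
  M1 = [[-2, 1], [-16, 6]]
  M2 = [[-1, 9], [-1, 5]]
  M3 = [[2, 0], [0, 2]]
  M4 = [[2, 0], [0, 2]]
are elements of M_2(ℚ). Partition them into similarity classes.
Characteristic polynomials: χ_{M1} = (x - 2)^2, χ_{M2} = (x - 2)^2, χ_{M3} = (x - 2)^2, χ_{M4} = (x - 2)^2.

{M1, M2}: invariant factors (x - 2)^2.

{M3, M4}: invariant factors x - 2, x - 2.

Matrices are similar if and only if their invariant-factor lists agree; the partition into similarity classes is {M1, M2}, {M3, M4}.

2 classes: {M1, M2}, {M3, M4}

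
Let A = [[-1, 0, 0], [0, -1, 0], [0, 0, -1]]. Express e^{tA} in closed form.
A has Jordan form J = [[-1, 0, 0], [0, -1, 0], [0, 0, -1]] with A = PJP^{-1}, so e^{tA} = P e^{tJ} P^{-1}.

For a Jordan block J_k(λ), e^{tJ_k(λ)} = e^{λt} · (I + tN + t^2 N^2/2! + ... + t^{k-1} N^{k-1}/(k-1)!) where N is the nilpotent superdiagonal part.

Assembling the blocks and conjugating back gives the entries of e^{tA} as shown above.

e^{tA} = [[e^{-t}, 0, 0], [0, e^{-t}, 0], [0, 0, e^{-t}]]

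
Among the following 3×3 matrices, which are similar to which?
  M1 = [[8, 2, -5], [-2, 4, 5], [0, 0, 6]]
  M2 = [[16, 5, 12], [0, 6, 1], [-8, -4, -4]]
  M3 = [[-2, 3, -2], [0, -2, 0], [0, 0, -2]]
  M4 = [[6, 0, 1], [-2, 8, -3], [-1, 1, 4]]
3 classes: {M1}, {M2, M4}, {M3}

Characteristic polynomials: χ_{M1} = (x - 6)^3, χ_{M2} = (x - 6)^3, χ_{M3} = (x + 2)^3, χ_{M4} = (x - 6)^3.

{M1}: invariant factors x - 6, (x - 6)^2.

{M2, M4}: invariant factors (x - 6)^3.

{M3}: invariant factors x + 2, (x + 2)^2.

Matrices are similar if and only if their invariant-factor lists agree; the partition into similarity classes is {M1}, {M2, M4}, {M3}.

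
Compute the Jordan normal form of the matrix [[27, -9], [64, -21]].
J = [[3, 1], [0, 3]]

The characteristic polynomial is det(xI - A) = (x - 3)^2, so the eigenvalues are 3 (algebraic multiplicity 2).

For λ = 3: rank(A - 3I) = 1, rank((A - 3I)^2) = 0. The eigenspace has dimension 2 - 1 = 1, so there is 1 Jordan block; the rank sequence gives block sizes [2].

Assembling the blocks gives the Jordan form J above.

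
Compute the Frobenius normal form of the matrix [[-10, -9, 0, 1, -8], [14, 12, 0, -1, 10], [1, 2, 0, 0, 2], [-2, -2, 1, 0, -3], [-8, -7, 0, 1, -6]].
The invariant factors of A (the non-unit diagonal entries of the Smith normal form of xI - A over ℚ[x]) are (x + 2)(x^2 + x - 1)^2, each dividing the next. The characteristic polynomial is their product, (x + 2)(x^2 + x - 1)^2.

The rational canonical form is the block-diagonal matrix of companion matrices C(f_i):
R = [[0, 0, 0, 0, -2], [1, 0, 0, 0, 3], [0, 1, 0, 0, 4], [0, 0, 1, 0, -3], [0, 0, 0, 1, -4]].

Note the characteristic polynomial does not split into linear factors over ℚ, so A has no Jordan form over ℚ; the rational canonical form exists over any field.

R = [[0, 0, 0, 0, -2], [1, 0, 0, 0, 3], [0, 1, 0, 0, 4], [0, 0, 1, 0, -3], [0, 0, 0, 1, -4]]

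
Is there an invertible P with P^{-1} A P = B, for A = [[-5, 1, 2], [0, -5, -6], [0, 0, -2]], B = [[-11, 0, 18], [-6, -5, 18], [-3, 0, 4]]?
No.

Both have characteristic polynomial (x + 2)(x + 5)^2, but the minimal polynomial of A is (x + 2)(x + 5)^2 while the minimal polynomial of B is (x + 2)(x + 5). The minimal polynomial is a similarity invariant, so A and B are not similar.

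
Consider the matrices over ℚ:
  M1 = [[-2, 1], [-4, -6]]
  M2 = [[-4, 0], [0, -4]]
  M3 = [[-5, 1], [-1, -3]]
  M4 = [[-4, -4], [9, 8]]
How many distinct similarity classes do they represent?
3 classes: {M1, M3}, {M2}, {M4}

Characteristic polynomials: χ_{M1} = (x + 4)^2, χ_{M2} = (x + 4)^2, χ_{M3} = (x + 4)^2, χ_{M4} = (x - 2)^2.

{M1, M3}: invariant factors (x + 4)^2.

{M2}: invariant factors x + 4, x + 4.

{M4}: invariant factors (x - 2)^2.

Matrices are similar if and only if their invariant-factor lists agree; the partition into similarity classes is {M1, M3}, {M2}, {M4}.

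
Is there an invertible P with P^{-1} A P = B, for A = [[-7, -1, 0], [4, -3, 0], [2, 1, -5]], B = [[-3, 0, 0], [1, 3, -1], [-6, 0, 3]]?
trace(A) = -15 but trace(B) = 3. The trace is a similarity invariant, so A and B are not similar.

No.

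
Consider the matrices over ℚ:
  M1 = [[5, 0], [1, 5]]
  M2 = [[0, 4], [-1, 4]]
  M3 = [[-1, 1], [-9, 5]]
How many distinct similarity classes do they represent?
Characteristic polynomials: χ_{M1} = (x - 5)^2, χ_{M2} = (x - 2)^2, χ_{M3} = (x - 2)^2.

{M1}: invariant factors (x - 5)^2.

{M2, M3}: invariant factors (x - 2)^2.

Matrices are similar if and only if their invariant-factor lists agree; the partition into similarity classes is {M1}, {M2, M3}.

2 classes: {M1}, {M2, M3}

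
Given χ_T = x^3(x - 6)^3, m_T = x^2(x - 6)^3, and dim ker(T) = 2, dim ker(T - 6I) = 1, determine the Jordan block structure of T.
λ = 0: algebraic multiplicity 3 (exponent in χ_T), largest block size 2 (exponent in m_T), 2 blocks (geometric multiplicity). These force block sizes [2, 1].
λ = 6: algebraic multiplicity 3 (exponent in χ_T), largest block size 3 (exponent in m_T), 1 block (geometric multiplicity). This forces block sizes [3].

Jordan blocks: (0, 2), (0, 1), (6, 3)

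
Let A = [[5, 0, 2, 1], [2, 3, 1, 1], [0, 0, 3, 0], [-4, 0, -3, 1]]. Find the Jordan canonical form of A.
The characteristic polynomial is det(xI - A) = (x - 3)^4, so the eigenvalues are 3 (algebraic multiplicity 4).

For λ = 3: rank(A - 3I) = 2, rank((A - 3I)^2) = 1, rank((A - 3I)^3) = 0. The eigenspace has dimension 4 - 2 = 2, so there are 2 Jordan blocks; the rank sequence gives block sizes [3, 1].

Assembling the blocks gives the Jordan form J above.

J = [[3, 1, 0, 0], [0, 3, 1, 0], [0, 0, 3, 0], [0, 0, 0, 3]]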